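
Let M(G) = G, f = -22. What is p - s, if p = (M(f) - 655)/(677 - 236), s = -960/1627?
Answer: -678119/717507 ≈ -0.94510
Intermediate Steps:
s = -960/1627 (s = -960*1/1627 = -960/1627 ≈ -0.59004)
p = -677/441 (p = (-22 - 655)/(677 - 236) = -677/441 ≈ -1.5351)
p - s = -677/441 - 1*(-960/1627) = -677/441 + 960/1627 = -678119/717507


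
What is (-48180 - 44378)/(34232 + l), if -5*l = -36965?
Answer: -92558/41625 ≈ -2.2236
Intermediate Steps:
l = 7393 (l = -1/5*(-36965) = 7393)
(-48180 - 44378)/(34232 + l) = (-48180 - 44378)/(34232 + 7393) = -92558/41625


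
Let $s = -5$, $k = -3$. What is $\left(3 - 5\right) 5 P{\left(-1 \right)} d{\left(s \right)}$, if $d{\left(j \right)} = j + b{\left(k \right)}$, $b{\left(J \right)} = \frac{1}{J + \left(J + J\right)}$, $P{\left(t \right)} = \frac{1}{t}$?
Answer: $- \frac{460}{9} \approx -51.111$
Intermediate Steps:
$b{\left(J \right)} = \frac{1}{3 J}$ ($b{\left(J \right)} = \frac{1}{J + 2 J} = \frac{1}{3 J}$)
$d{\left(j \right)} = - \frac{1}{9} + j$ ($d{\left(j \right)} = j + \frac{1}{3 \left(-3\right)} = j + \frac{1}{3} \left(- \frac{1}{3}\right) = j - \frac{1}{9} = - \frac{1}{9} + j$)
$\left(3 - 5\right) 5 P{\left(-1 \right)} d{\left(s \right)} = \frac{\left(3 - 5\right) 5}{-1} \left(- \frac{1}{9} - 5\right) = \left(-2\right) 5 \left(-1\right) \left(- \frac{46}{9}\right) = \left(-10\right) \left(-1\right) \left(- \frac{46}{9}\right) = 10 \left(- \frac{46}{9}\right) = - \frac{460}{9}$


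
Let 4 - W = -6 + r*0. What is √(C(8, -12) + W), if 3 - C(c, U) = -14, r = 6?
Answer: 3*√3 ≈ 5.1962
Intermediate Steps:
C(c, U) = 17 (C(c, U) = 3 - 1*(-14) = 3 + 14 = 17)
W = 10 (W = 4 - (-6 + 6*0) = 4 - (-6 + 0) = 4 - 1*(-6) = 4 + 6 = 10)
√(C(8, -12) + W) = √(17 + 10) = √27 = 3*√3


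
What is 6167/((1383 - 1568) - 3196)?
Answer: -881/483 ≈ -1.8240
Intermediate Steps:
6167/((1383 - 1568) - 3196) = 6167/(-185 - 3196) = 6167/(-3381) = 6167*(-1/3381) = -881/483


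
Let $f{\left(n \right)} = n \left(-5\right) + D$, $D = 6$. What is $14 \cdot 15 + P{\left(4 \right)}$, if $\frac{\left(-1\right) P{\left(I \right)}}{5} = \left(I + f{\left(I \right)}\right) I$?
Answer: $410$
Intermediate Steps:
$f{\left(n \right)} = 6 - 5 n$ ($f{\left(n \right)} = n \left(-5\right) + 6 = - 5 n + 6 = 6 - 5 n$)
$P{\left(I \right)} = - 5 I \left(6 - 4 I\right)$ ($P{\left(I \right)} = - 5 \left(I - \left(-6 + 5 I\right)\right) I = - 5 \left(6 - 4 I\right) I = - 5 I \left(6 - 4 I\right)$)
$14 \cdot 15 + P{\left(4 \right)} = 14 \cdot 15 + 10 \cdot 4 \left(-3 + 2 \cdot 4\right) = 210 + 10 \cdot 4 \left(-3 + 8\right) = 210 + 10 \cdot 4 \cdot 5 = 210 + 200 = 410$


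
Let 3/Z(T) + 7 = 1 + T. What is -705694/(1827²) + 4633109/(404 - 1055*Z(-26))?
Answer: 70695469683830/7673898771 ≈ 9212.5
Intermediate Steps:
Z(T) = 3/(-6 + T) (Z(T) = 3/(-7 + (1 + T)) = 3/(-6 + T))
-705694/(1827²) + 4633109/(404 - 1055*Z(-26)) = -705694/(1827²) + 4633109/(404 - 3165/(-6 - 26)) = -705694/3337929 + 4633109/(404 - 3165/(-32)) = -705694*1/3337929 + 4633109/(404 - 3165*(-1)/32) = -705694/3337929 + 4633109/(404 - 1055*(-3/32)) = -705694/3337929 + 4633109/(404 + 3165/32) = -705694/3337929 + 4633109/(16093/32) = -705694/3337929 + 4633109*(32/16093) = -705694/3337929 + 148259488/16093 = 70695469683830/7673898771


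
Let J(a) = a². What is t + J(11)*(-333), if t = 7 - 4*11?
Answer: -40330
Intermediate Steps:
t = -37 (t = 7 - 44 = -37)
t + J(11)*(-333) = -37 + 11²*(-333) = -37 + 121*(-333) = -37 - 40293 = -40330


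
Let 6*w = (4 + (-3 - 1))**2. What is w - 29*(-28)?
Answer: 812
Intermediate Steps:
w = 0 (w = (4 + (-3 - 1))**2/6 = (4 - 4)**2/6 = (1/6)*0**2 = (1/6)*0 = 0)
w - 29*(-28) = 0 - 29*(-28) = 0 + 812 = 812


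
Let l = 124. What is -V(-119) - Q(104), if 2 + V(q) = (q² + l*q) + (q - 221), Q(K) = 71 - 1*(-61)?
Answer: 805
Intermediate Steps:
Q(K) = 132 (Q(K) = 71 + 61 = 132)
V(q) = -223 + q² + 125*q (V(q) = -2 + ((q² + 124*q) + (q - 221)) = -2 + ((q² + 124*q) + (-221 + q)) = -2 + (-221 + q² + 125*q) = -223 + q² + 125*q)
-V(-119) - Q(104) = -(-223 + (-119)² + 125*(-119)) - 1*132 = -(-223 + 14161 - 14875) - 132 = -1*(-937) - 132 = 937 - 132 = 805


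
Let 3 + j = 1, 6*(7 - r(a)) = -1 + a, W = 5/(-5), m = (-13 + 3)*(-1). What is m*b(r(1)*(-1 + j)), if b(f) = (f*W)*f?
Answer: -4410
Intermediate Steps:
m = 10 (m = -10*(-1) = 10)
W = -1 (W = 5*(-⅕) = -1)
r(a) = 43/6 - a/6 (r(a) = 7 - (-1 + a)/6 = 7 + (⅙ - a/6) = 43/6 - a/6)
j = -2 (j = -3 + 1 = -2)
b(f) = -f² (b(f) = (f*(-1))*f = (-f)*f = -f²)
m*b(r(1)*(-1 + j)) = 10*(-((43/6 - ⅙*1)*(-1 - 2))²) = 10*(-((43/6 - ⅙)*(-3))²) = 10*(-(7*(-3))²) = 10*(-1*(-21)²) = 10*(-1*441) = 10*(-441) = -4410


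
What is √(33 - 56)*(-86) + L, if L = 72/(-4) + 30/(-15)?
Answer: -20 - 86*I*√23 ≈ -20.0 - 412.44*I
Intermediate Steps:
L = -20 (L = 72*(-¼) + 30*(-1/15) = -18 - 2 = -20)
√(33 - 56)*(-86) + L = √(33 - 56)*(-86) - 20 = √(-23)*(-86) - 20 = (I*√23)*(-86) - 20 = -86*I*√23 - 20 = -20 - 86*I*√23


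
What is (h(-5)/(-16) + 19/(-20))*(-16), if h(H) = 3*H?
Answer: ⅕ ≈ 0.20000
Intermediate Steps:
(h(-5)/(-16) + 19/(-20))*(-16) = ((3*(-5))/(-16) + 19/(-20))*(-16) = (-15*(-1/16) + 19*(-1/20))*(-16) = (15/16 - 19/20)*(-16) = -1/80*(-16) = ⅕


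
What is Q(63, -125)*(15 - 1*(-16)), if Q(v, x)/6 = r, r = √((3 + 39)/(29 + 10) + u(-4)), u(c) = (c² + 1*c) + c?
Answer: 186*√1534/13 ≈ 560.38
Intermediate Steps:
u(c) = c² + 2*c (u(c) = (c² + c) + c = (c + c²) + c = c² + 2*c)
r = √1534/13 (r = √((3 + 39)/(29 + 10) - 4*(2 - 4)) = √(42/39 - 4*(-2)) = √(42*(1/39) + 8) = √(14/13 + 8) = √(118/13) = √1534/13 ≈ 3.0128)
Q(v, x) = 6*√1534/13 (Q(v, x) = 6*(√1534/13) = 6*√1534/13)
Q(63, -125)*(15 - 1*(-16)) = (6*√1534/13)*(15 - 1*(-16)) = (6*√1534/13)*(15 + 16) = (6*√1534/13)*31 = 186*√1534/13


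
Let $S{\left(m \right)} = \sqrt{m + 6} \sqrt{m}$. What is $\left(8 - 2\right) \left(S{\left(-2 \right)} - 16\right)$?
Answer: $-96 + 12 i \sqrt{2} \approx -96.0 + 16.971 i$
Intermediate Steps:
$S{\left(m \right)} = \sqrt{m} \sqrt{6 + m}$ ($S{\left(m \right)} = \sqrt{6 + m} \sqrt{m} = \sqrt{m} \sqrt{6 + m}$)
$\left(8 - 2\right) \left(S{\left(-2 \right)} - 16\right) = \left(8 - 2\right) \left(\sqrt{-2} \sqrt{6 - 2} - 16\right) = \left(8 - 2\right) \left(i \sqrt{2} \sqrt{4} - 16\right) = 6 \left(i \sqrt{2} \cdot 2 - 16\right) = 6 \left(2 i \sqrt{2} - 16\right) = 6 \left(-16 + 2 i \sqrt{2}\right) = -96 + 12 i \sqrt{2}$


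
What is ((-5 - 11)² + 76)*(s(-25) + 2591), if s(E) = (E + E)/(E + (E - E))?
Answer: 860876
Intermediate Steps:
s(E) = 2 (s(E) = (2*E)/(E + 0) = (2*E)/E = 2)
((-5 - 11)² + 76)*(s(-25) + 2591) = ((-5 - 11)² + 76)*(2 + 2591) = ((-16)² + 76)*2593 = (256 + 76)*2593 = 332*2593 = 860876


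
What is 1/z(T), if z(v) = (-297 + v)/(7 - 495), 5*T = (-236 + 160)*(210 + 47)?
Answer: 2440/21017 ≈ 0.11610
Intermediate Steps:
T = -19532/5 (T = ((-236 + 160)*(210 + 47))/5 = (-76*257)/5 = (⅕)*(-19532) = -19532/5 ≈ -3906.4)
z(v) = 297/488 - v/488 (z(v) = (-297 + v)/(-488) = (-297 + v)*(-1/488) = 297/488 - v/488)
1/z(T) = 1/(297/488 - 1/488*(-19532/5)) = 1/(297/488 + 4883/610) = 1/(21017/2440) = 2440/21017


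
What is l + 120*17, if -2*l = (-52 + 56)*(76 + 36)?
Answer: 1816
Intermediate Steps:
l = -224 (l = -(-52 + 56)*(76 + 36)/2 = -2*112 = -½*448 = -224)
l + 120*17 = -224 + 120*17 = -224 + 2040 = 1816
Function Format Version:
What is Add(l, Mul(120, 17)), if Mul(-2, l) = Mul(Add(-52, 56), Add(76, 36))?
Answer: 1816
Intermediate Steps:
l = -224 (l = Mul(Rational(-1, 2), Mul(Add(-52, 56), Add(76, 36))) = Mul(Rational(-1, 2), Mul(4, 112)) = Mul(Rational(-1, 2), 448) = -224)
Add(l, Mul(120, 17)) = Add(-224, Mul(120, 17)) = Add(-224, 2040) = 1816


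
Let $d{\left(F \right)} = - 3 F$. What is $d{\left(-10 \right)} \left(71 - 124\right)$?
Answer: $-1590$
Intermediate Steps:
$d{\left(-10 \right)} \left(71 - 124\right) = \left(-3\right) \left(-10\right) \left(71 - 124\right) = 30 \left(-53\right) = -1590$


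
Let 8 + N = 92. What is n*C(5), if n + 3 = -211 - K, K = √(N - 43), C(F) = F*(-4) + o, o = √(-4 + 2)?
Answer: (20 - I*√2)*(214 + √41) ≈ 4408.1 - 311.7*I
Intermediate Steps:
o = I*√2 (o = √(-2) = I*√2 ≈ 1.4142*I)
N = 84 (N = -8 + 92 = 84)
C(F) = -4*F + I*√2 (C(F) = F*(-4) + I*√2 = -4*F + I*√2)
K = √41 (K = √(84 - 43) = √41 ≈ 6.4031)
n = -214 - √41 (n = -3 + (-211 - √41) = -214 - √41 ≈ -220.40)
n*C(5) = (-214 - √41)*(-4*5 + I*√2) = (-214 - √41)*(-20 + I*√2)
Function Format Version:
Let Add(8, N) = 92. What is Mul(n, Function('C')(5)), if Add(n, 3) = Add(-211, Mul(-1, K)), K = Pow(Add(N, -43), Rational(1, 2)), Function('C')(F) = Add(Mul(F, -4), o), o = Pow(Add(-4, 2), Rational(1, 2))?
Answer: Mul(Add(20, Mul(-1, I, Pow(2, Rational(1, 2)))), Add(214, Pow(41, Rational(1, 2)))) ≈ Add(4408.1, Mul(-311.70, I))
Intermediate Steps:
o = Mul(I, Pow(2, Rational(1, 2))) (o = Pow(-2, Rational(1, 2)) = Mul(I, Pow(2, Rational(1, 2))) ≈ Mul(1.4142, I))
N = 84 (N = Add(-8, 92) = 84)
Function('C')(F) = Add(Mul(-4, F), Mul(I, Pow(2, Rational(1, 2)))) (Function('C')(F) = Add(Mul(F, -4), Mul(I, Pow(2, Rational(1, 2)))) = Add(Mul(-4, F), Mul(I, Pow(2, Rational(1, 2)))))
K = Pow(41, Rational(1, 2)) (K = Pow(Add(84, -43), Rational(1, 2)) = Pow(41, Rational(1, 2)) ≈ 6.4031)
n = Add(-214, Mul(-1, Pow(41, Rational(1, 2)))) (n = Add(-3, Add(-211, Mul(-1, Pow(41, Rational(1, 2))))) = Add(-214, Mul(-1, Pow(41, Rational(1, 2)))) ≈ -220.40)
Mul(n, Function('C')(5)) = Mul(Add(-214, Mul(-1, Pow(41, Rational(1, 2)))), Add(Mul(-4, 5), Mul(I, Pow(2, Rational(1, 2))))) = Mul(Add(-214, Mul(-1, Pow(41, Rational(1, 2)))), Add(-20, Mul(I, Pow(2, Rational(1, 2)))))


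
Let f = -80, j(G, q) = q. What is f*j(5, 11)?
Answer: -880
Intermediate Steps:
f*j(5, 11) = -80*11 = -880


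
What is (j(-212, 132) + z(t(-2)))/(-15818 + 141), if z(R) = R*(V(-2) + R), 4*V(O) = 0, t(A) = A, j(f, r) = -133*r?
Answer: 17552/15677 ≈ 1.1196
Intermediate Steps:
V(O) = 0 (V(O) = (¼)*0 = 0)
z(R) = R² (z(R) = R*(0 + R) = R*R = R²)
(j(-212, 132) + z(t(-2)))/(-15818 + 141) = (-133*132 + (-2)²)/(-15818 + 141) = (-17556 + 4)/(-15677) = -17552*(-1/15677) = 17552/15677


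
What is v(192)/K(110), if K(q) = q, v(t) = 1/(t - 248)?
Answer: -1/6160 ≈ -0.00016234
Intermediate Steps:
v(t) = 1/(-248 + t)
v(192)/K(110) = 1/((-248 + 192)*110) = (1/110)/(-56) = -1/56*1/110 = -1/6160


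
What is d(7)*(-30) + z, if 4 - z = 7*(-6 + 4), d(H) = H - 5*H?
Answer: 858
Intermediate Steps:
d(H) = -4*H
z = 18 (z = 4 - 7*(-6 + 4) = 4 - 7*(-2) = 4 - 1*(-14) = 4 + 14 = 18)
d(7)*(-30) + z = -4*7*(-30) + 18 = -28*(-30) + 18 = 840 + 18 = 858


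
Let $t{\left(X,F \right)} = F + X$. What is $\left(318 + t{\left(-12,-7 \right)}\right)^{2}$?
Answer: $89401$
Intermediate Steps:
$\left(318 + t{\left(-12,-7 \right)}\right)^{2} = \left(318 - 19\right)^{2} = 299^{2} = 89401$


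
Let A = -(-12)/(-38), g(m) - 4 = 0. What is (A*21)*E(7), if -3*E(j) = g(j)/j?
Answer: 24/19 ≈ 1.2632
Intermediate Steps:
g(m) = 4 (g(m) = 4 + 0 = 4)
A = -6/19 (A = -(-12)*(-1)/38 = -1*6/19 = -6/19 ≈ -0.31579)
E(j) = -4/(3*j)
(A*21)*E(7) = (-6/19*21)*(-4/3/7) = -(-168)/(19*7) = -126/19*(-4/21) = 24/19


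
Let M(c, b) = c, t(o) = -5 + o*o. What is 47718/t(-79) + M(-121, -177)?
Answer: -353419/3118 ≈ -113.35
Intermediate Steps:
t(o) = -5 + o²
47718/t(-79) + M(-121, -177) = 47718/(-5 + (-79)²) - 121 = 47718/(-5 + 6241) - 121 = 47718/6236 - 121 = 47718*(1/6236) - 121 = 23859/3118 - 121 = -353419/3118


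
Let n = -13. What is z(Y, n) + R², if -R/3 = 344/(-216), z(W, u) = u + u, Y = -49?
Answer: -257/81 ≈ -3.1728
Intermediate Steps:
z(W, u) = 2*u
R = 43/9 (R = -1032/(-216) = -1032*(-1)/216 = -3*(-43/27) = 43/9 ≈ 4.7778)
z(Y, n) + R² = 2*(-13) + (43/9)² = -26 + 1849/81 = -257/81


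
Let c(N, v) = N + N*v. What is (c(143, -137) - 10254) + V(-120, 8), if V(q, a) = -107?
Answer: -29809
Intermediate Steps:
(c(143, -137) - 10254) + V(-120, 8) = (143*(1 - 137) - 10254) - 107 = (143*(-136) - 10254) - 107 = (-19448 - 10254) - 107 = -29702 - 107 = -29809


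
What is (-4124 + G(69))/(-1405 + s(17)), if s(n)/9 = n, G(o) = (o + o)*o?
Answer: -2699/626 ≈ -4.3115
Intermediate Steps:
G(o) = 2*o² (G(o) = (2*o)*o = 2*o²)
s(n) = 9*n
(-4124 + G(69))/(-1405 + s(17)) = (-4124 + 2*69²)/(-1405 + 9*17) = (-4124 + 2*4761)/(-1405 + 153) = (-4124 + 9522)/(-1252) = 5398*(-1/1252) = -2699/626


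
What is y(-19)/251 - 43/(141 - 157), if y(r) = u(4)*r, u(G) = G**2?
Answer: 5929/4016 ≈ 1.4763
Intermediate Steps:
y(r) = 16*r (y(r) = 4**2*r = 16*r)
y(-19)/251 - 43/(141 - 157) = (16*(-19))/251 - 43/(141 - 157) = -304*1/251 - 43/(-16) = -304/251 - 43*(-1/16) = -304/251 + 43/16 = 5929/4016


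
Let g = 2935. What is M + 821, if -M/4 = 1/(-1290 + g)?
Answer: 1350541/1645 ≈ 821.00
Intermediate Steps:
M = -4/1645 (M = -4/(-1290 + 2935) = -4/1645 ≈ -0.0024316)
M + 821 = -4/1645 + 821 = 1350541/1645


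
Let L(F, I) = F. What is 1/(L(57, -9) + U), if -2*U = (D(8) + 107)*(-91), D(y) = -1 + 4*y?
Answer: 1/6336 ≈ 0.00015783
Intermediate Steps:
U = 6279 (U = -((-1 + 4*8) + 107)*(-91)/2 = -((-1 + 32) + 107)*(-91)/2 = -(31 + 107)*(-91)/2 = -69*(-91) = -1/2*(-12558) = 6279)
1/(L(57, -9) + U) = 1/(57 + 6279) = 1/6336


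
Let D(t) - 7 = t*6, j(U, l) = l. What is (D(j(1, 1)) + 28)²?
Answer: 1681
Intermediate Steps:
D(t) = 7 + 6*t (D(t) = 7 + t*6 = 7 + 6*t)
(D(j(1, 1)) + 28)² = ((7 + 6*1) + 28)² = ((7 + 6) + 28)² = (13 + 28)² = 41² = 1681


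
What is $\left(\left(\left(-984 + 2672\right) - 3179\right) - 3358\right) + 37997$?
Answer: $33148$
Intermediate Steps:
$\left(\left(\left(-984 + 2672\right) - 3179\right) - 3358\right) + 37997 = \left(\left(1688 - 3179\right) - 3358\right) + 37997 = \left(-1491 - 3358\right) + 37997 = -4849 + 37997 = 33148$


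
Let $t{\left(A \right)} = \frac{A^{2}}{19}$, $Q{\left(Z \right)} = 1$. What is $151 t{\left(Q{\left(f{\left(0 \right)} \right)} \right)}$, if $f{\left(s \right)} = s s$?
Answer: $\frac{151}{19} \approx 7.9474$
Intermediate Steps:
$f{\left(s \right)} = s^{2}$
$t{\left(A \right)} = \frac{A^{2}}{19}$ ($t{\left(A \right)} = A^{2} \cdot \frac{1}{19} = \frac{A^{2}}{19}$)
$151 t{\left(Q{\left(f{\left(0 \right)} \right)} \right)} = 151 \frac{1^{2}}{19} = 151 \cdot \frac{1}{19} \cdot 1 = 151 \cdot \frac{1}{19} = \frac{151}{19}$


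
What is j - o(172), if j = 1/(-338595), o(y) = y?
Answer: -58238341/338595 ≈ -172.00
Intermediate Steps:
j = -1/338595 ≈ -2.9534e-6
j - o(172) = -1/338595 - 1*172 = -1/338595 - 172 = -58238341/338595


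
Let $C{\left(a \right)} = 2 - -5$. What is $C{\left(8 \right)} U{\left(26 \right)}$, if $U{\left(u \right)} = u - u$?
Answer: $0$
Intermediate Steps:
$C{\left(a \right)} = 7$ ($C{\left(a \right)} = 2 + 5 = 7$)
$U{\left(u \right)} = 0$
$C{\left(8 \right)} U{\left(26 \right)} = 7 \cdot 0 = 0$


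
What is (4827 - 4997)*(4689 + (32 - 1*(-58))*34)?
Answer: -1317330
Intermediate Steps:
(4827 - 4997)*(4689 + (32 - 1*(-58))*34) = -170*(4689 + (32 + 58)*34) = -170*(4689 + 90*34) = -170*(4689 + 3060) = -170*7749 = -1317330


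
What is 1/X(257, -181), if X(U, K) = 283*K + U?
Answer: -1/50966 ≈ -1.9621e-5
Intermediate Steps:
X(U, K) = U + 283*K
1/X(257, -181) = 1/(257 + 283*(-181)) = 1/(257 - 51223) = 1/(-50966) = -1/50966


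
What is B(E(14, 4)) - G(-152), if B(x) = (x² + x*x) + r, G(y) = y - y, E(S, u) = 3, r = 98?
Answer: 116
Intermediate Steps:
G(y) = 0
B(x) = 98 + 2*x² (B(x) = (x² + x*x) + 98 = (x² + x²) + 98 = 2*x² + 98 = 98 + 2*x²)
B(E(14, 4)) - G(-152) = (98 + 2*3²) - 1*0 = (98 + 2*9) + 0 = (98 + 18) + 0 = 116 + 0 = 116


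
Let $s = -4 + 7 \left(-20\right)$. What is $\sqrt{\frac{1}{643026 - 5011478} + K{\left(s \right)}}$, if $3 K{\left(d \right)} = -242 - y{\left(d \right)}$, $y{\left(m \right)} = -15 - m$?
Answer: $\frac{i \sqrt{5309948512660605}}{6552678} \approx 11.121 i$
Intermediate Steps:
$s = -144$ ($s = -4 - 140 = -144$)
$K{\left(d \right)} = - \frac{227}{3} + \frac{d}{3}$ ($K{\left(d \right)} = \frac{-242 - \left(-15 - d\right)}{3} = \frac{-242 + \left(15 + d\right)}{3} = \frac{-227 + d}{3} = - \frac{227}{3} + \frac{d}{3}$)
$\sqrt{\frac{1}{643026 - 5011478} + K{\left(s \right)}} = \sqrt{\frac{1}{643026 - 5011478} + \left(- \frac{227}{3} + \frac{1}{3} \left(-144\right)\right)} = \sqrt{\frac{1}{-4368452} - \frac{371}{3}} = \sqrt{- \frac{1}{4368452} - \frac{371}{3}} = \sqrt{- \frac{1620695695}{13105356}} = \frac{i \sqrt{5309948512660605}}{6552678}$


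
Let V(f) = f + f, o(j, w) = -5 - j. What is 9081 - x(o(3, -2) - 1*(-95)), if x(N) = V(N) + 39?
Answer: 8868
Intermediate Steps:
V(f) = 2*f
x(N) = 39 + 2*N (x(N) = 2*N + 39 = 39 + 2*N)
9081 - x(o(3, -2) - 1*(-95)) = 9081 - (39 + 2*((-5 - 1*3) - 1*(-95))) = 9081 - (39 + 2*((-5 - 3) + 95)) = 9081 - (39 + 2*(-8 + 95)) = 9081 - (39 + 2*87) = 9081 - (39 + 174) = 9081 - 1*213 = 9081 - 213 = 8868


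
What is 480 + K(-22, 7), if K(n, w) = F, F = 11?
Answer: 491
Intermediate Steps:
K(n, w) = 11
480 + K(-22, 7) = 480 + 11 = 491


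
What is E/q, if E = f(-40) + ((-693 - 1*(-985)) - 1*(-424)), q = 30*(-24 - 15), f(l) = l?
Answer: -26/45 ≈ -0.57778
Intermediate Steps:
q = -1170 (q = 30*(-39) = -1170)
E = 676 (E = -40 + ((-693 - 1*(-985)) - 1*(-424)) = -40 + ((-693 + 985) + 424) = -40 + (292 + 424) = -40 + 716 = 676)
E/q = 676/(-1170) = 676*(-1/1170) = -26/45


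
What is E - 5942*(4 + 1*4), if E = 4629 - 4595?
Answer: -47502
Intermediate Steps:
E = 34
E - 5942*(4 + 1*4) = 34 - 5942*(4 + 1*4) = 34 - 5942*(4 + 4) = 34 - 5942*8 = 34 - 47536 = -47502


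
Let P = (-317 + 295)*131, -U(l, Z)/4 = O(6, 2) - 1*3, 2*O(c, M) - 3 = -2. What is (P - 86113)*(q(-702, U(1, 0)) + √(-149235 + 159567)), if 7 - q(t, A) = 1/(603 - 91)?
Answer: -318869085/512 - 533970*√287 ≈ -9.6688e+6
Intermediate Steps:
O(c, M) = ½ (O(c, M) = 3/2 + (½)*(-2) = 3/2 - 1 = ½)
U(l, Z) = 10 (U(l, Z) = -4*(½ - 1*3) = -4*(½ - 3) = -4*(-5/2) = 10)
q(t, A) = 3583/512 (q(t, A) = 7 - 1/(603 - 91) = 7 - 1/512 = 3583/512)
P = -2882 (P = -22*131 = -2882)
(P - 86113)*(q(-702, U(1, 0)) + √(-149235 + 159567)) = (-2882 - 86113)*(3583/512 + √(-149235 + 159567)) = -88995*(3583/512 + √10332) = -88995*(3583/512 + 6*√287) = -318869085/512 - 533970*√287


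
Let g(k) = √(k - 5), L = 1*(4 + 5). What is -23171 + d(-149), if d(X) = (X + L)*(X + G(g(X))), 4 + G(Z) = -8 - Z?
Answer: -631 + 140*I*√154 ≈ -631.0 + 1737.4*I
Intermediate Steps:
L = 9 (L = 1*9 = 9)
g(k) = √(-5 + k)
G(Z) = -12 - Z (G(Z) = -4 + (-8 - Z) = -12 - Z)
d(X) = (9 + X)*(-12 + X - √(-5 + X)) (d(X) = (X + 9)*(X + (-12 - √(-5 + X))) = (9 + X)*(-12 + X - √(-5 + X)))
-23171 + d(-149) = -23171 + (-108 + (-149)² - 9*√(-5 - 149) - 3*(-149) - 1*(-149)*√(-5 - 149)) = -23171 + (-108 + 22201 - 9*I*√154 + 447 - 1*(-149)*√(-154)) = -23171 + (-108 + 22201 - 9*I*√154 + 447 - 1*(-149)*I*√154) = -23171 + (-108 + 22201 - 9*I*√154 + 447 + 149*I*√154) = -23171 + (22540 + 140*I*√154) = -631 + 140*I*√154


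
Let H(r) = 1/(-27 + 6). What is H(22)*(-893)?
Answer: 893/21 ≈ 42.524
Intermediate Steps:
H(r) = -1/21 (H(r) = 1/(-21) = -1/21)
H(22)*(-893) = -1/21*(-893) = 893/21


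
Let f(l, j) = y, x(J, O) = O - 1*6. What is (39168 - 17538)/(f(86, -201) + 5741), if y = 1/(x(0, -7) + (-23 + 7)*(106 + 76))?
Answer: 31633875/8396212 ≈ 3.7676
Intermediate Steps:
x(J, O) = -6 + O (x(J, O) = O - 6 = -6 + O)
y = -1/2925 (y = 1/((-6 - 7) + (-23 + 7)*(106 + 76)) = 1/(-13 - 16*182) = 1/(-13 - 2912) = 1/(-2925) = -1/2925 ≈ -0.00034188)
f(l, j) = -1/2925
(39168 - 17538)/(f(86, -201) + 5741) = (39168 - 17538)/(-1/2925 + 5741) = 21630/(16792424/2925) = 21630*(2925/16792424) = 31633875/8396212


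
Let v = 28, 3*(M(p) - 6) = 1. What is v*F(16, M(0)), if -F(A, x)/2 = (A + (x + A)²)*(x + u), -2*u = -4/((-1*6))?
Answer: -518896/3 ≈ -1.7297e+5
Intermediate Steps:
M(p) = 19/3 (M(p) = 6 + (⅓)*1 = 6 + ⅓ = 19/3)
u = -⅓ (u = -(-2)/((-1*6)) = -(-2)/(-6) = -(-2)*(-1)/6 = -½*⅔ = -⅓ ≈ -0.33333)
F(A, x) = -2*(-⅓ + x)*(A + (A + x)²) (F(A, x) = -2*(A + (x + A)²)*(x - ⅓) = -2*(A + (A + x)²)*(-⅓ + x) = -2*(-⅓ + x)*(A + (A + x)²))
v*F(16, M(0)) = 28*((⅔)*16 + 2*(16 + 19/3)²/3 - 2*16*19/3 - 2*19/3*(16 + 19/3)²) = 28*(32/3 + 2*(67/3)²/3 - 608/3 - 2*19/3*(67/3)²) = 28*(32/3 + (⅔)*(4489/9) - 608/3 - 2*19/3*4489/9) = 28*(32/3 + 8978/27 - 608/3 - 170582/27) = 28*(-18532/3) = -518896/3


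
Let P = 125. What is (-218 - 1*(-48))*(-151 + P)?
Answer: 4420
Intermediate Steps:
(-218 - 1*(-48))*(-151 + P) = (-218 - 1*(-48))*(-151 + 125) = (-218 + 48)*(-26) = -170*(-26) = 4420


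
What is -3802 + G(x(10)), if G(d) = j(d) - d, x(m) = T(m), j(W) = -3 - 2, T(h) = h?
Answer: -3817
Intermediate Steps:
j(W) = -5
x(m) = m
G(d) = -5 - d
-3802 + G(x(10)) = -3802 + (-5 - 1*10) = -3802 + (-5 - 10) = -3802 - 15 = -3817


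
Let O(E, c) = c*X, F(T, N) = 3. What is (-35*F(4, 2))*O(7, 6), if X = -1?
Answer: 630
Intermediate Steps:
O(E, c) = -c (O(E, c) = c*(-1) = -c)
(-35*F(4, 2))*O(7, 6) = (-35*3)*(-1*6) = -105*(-6) = 630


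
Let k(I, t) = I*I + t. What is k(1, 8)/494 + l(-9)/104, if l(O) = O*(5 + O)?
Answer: 90/247 ≈ 0.36437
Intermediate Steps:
k(I, t) = t + I² (k(I, t) = I² + t = t + I²)
k(1, 8)/494 + l(-9)/104 = (8 + 1²)/494 - 9*(5 - 9)/104 = (8 + 1)*(1/494) - 9*(-4)*(1/104) = 9*(1/494) + 36*(1/104) = 9/494 + 9/26 = 90/247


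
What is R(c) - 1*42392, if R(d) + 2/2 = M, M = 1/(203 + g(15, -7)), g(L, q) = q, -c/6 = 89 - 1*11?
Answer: -8309027/196 ≈ -42393.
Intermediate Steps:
c = -468 (c = -6*(89 - 1*11) = -6*(89 - 11) = -6*78 = -468)
M = 1/196 (M = 1/(203 - 7) = 1/196 ≈ 0.0051020)
R(d) = -195/196 (R(d) = -1 + 1/196 = -195/196)
R(c) - 1*42392 = -195/196 - 1*42392 = -195/196 - 42392 = -8309027/196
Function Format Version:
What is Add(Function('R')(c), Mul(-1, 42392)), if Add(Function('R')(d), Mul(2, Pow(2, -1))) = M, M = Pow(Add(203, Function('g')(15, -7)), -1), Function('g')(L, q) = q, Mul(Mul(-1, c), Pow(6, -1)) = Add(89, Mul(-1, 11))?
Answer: Rational(-8309027, 196) ≈ -42393.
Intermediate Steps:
c = -468 (c = Mul(-6, Add(89, Mul(-1, 11))) = Mul(-6, Add(89, -11)) = Mul(-6, 78) = -468)
M = Rational(1, 196) (M = Pow(Add(203, -7), -1) = Pow(196, -1) = Rational(1, 196) ≈ 0.0051020)
Function('R')(d) = Rational(-195, 196) (Function('R')(d) = Add(-1, Rational(1, 196)) = Rational(-195, 196))
Add(Function('R')(c), Mul(-1, 42392)) = Add(Rational(-195, 196), Mul(-1, 42392)) = Add(Rational(-195, 196), -42392) = Rational(-8309027, 196)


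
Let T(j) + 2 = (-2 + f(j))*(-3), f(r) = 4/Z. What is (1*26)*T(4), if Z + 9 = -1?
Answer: 676/5 ≈ 135.20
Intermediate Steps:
Z = -10 (Z = -9 - 1 = -10)
f(r) = -⅖ (f(r) = 4/(-10) = 4*(-⅒) = -⅖)
T(j) = 26/5 (T(j) = -2 + (-2 - ⅖)*(-3) = -2 - 12/5*(-3) = -2 + 36/5 = 26/5)
(1*26)*T(4) = (1*26)*(26/5) = 26*(26/5) = 676/5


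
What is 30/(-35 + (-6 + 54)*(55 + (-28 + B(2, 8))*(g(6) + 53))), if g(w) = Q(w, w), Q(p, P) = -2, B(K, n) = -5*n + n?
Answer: -6/28855 ≈ -0.00020794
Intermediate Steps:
B(K, n) = -4*n
g(w) = -2
30/(-35 + (-6 + 54)*(55 + (-28 + B(2, 8))*(g(6) + 53))) = 30/(-35 + (-6 + 54)*(55 + (-28 - 4*8)*(-2 + 53))) = 30/(-35 + 48*(55 + (-28 - 32)*51)) = 30/(-35 + 48*(55 - 60*51)) = 30/(-35 + 48*(55 - 3060)) = 30/(-35 + 48*(-3005)) = 30/(-35 - 144240) = 30/(-144275) = -1/144275*30 = -6/28855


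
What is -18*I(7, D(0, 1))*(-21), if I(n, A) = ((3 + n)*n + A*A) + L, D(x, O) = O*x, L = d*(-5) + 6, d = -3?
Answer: 34398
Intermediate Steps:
L = 21 (L = -3*(-5) + 6 = 15 + 6 = 21)
I(n, A) = 21 + A² + n*(3 + n) (I(n, A) = ((3 + n)*n + A*A) + 21 = (n*(3 + n) + A²) + 21 = (A² + n*(3 + n)) + 21 = 21 + A² + n*(3 + n))
-18*I(7, D(0, 1))*(-21) = -18*(21 + (1*0)² + 7² + 3*7)*(-21) = -18*(21 + 0² + 49 + 21)*(-21) = -18*(21 + 0 + 49 + 21)*(-21) = -18*91*(-21) = -1638*(-21) = 34398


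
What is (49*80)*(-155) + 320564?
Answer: -287036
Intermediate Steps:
(49*80)*(-155) + 320564 = 3920*(-155) + 320564 = -607600 + 320564 = -287036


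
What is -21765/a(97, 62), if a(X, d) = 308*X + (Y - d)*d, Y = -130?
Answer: -21765/17972 ≈ -1.2111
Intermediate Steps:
a(X, d) = 308*X + d*(-130 - d) (a(X, d) = 308*X + (-130 - d)*d = 308*X + d*(-130 - d))
-21765/a(97, 62) = -21765/(-1*62² - 130*62 + 308*97) = -21765/(-1*3844 - 8060 + 29876) = -21765/(-3844 - 8060 + 29876) = -21765/17972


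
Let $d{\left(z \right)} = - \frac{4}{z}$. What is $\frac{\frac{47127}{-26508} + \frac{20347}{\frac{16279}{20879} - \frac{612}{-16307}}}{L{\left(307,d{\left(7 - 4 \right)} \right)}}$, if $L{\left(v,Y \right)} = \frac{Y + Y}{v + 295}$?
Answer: $- \frac{55270907611623811401}{9834100457744} \approx -5.6203 \cdot 10^{6}$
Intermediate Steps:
$L{\left(v,Y \right)} = \frac{2 Y}{295 + v}$
$\frac{\frac{47127}{-26508} + \frac{20347}{\frac{16279}{20879} - \frac{612}{-16307}}}{L{\left(307,d{\left(7 - 4 \right)} \right)}} = \frac{\frac{47127}{-26508} + \frac{20347}{\frac{16279}{20879} - \frac{612}{-16307}}}{2 \left(- \frac{4}{7 - 4}\right) \frac{1}{295 + 307}} = \frac{47127 \left(- \frac{1}{26508}\right) + \frac{20347}{16279 \cdot \frac{1}{20879} - - \frac{612}{16307}}}{2 \left(- \frac{4}{7 - 4}\right) \frac{1}{602}} = \frac{- \frac{15709}{8836} + \frac{20347}{\frac{16279}{20879} + \frac{612}{16307}}}{2 \left(- \frac{4}{3}\right) \frac{1}{602}} = \frac{- \frac{15709}{8836} + \frac{20347}{\frac{278239601}{340473853}}}{2 \left(\left(-4\right) \frac{1}{3}\right) \frac{1}{602}} = \frac{- \frac{15709}{8836} + 20347 \cdot \frac{340473853}{278239601}}{2 \left(- \frac{4}{3}\right) \frac{1}{602}} = \frac{- \frac{15709}{8836} + \frac{6927621486991}{278239601}}{- \frac{4}{903}} = \frac{61208092593160367}{2458525114436} \left(- \frac{903}{4}\right) = - \frac{55270907611623811401}{9834100457744}$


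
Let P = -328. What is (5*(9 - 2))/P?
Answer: -35/328 ≈ -0.10671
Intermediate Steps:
(5*(9 - 2))/P = (5*(9 - 2))/(-328) = (5*7)*(-1/328) = 35*(-1/328) = -35/328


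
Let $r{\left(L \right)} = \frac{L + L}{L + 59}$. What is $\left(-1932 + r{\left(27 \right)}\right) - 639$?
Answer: $- \frac{110526}{43} \approx -2570.4$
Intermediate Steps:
$r{\left(L \right)} = \frac{2 L}{59 + L}$
$\left(-1932 + r{\left(27 \right)}\right) - 639 = \left(-1932 + 2 \cdot 27 \frac{1}{59 + 27}\right) - 639 = \left(-1932 + 2 \cdot 27 \cdot \frac{1}{86}\right) - 639 = \left(-1932 + \frac{27}{43}\right) - 639 = - \frac{83049}{43} - 639 = - \frac{110526}{43}$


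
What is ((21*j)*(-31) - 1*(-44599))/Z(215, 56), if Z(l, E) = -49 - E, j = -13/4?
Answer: -186859/420 ≈ -444.90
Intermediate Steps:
j = -13/4 (j = -13*¼ = -13/4 ≈ -3.2500)
((21*j)*(-31) - 1*(-44599))/Z(215, 56) = ((21*(-13/4))*(-31) - 1*(-44599))/(-49 - 1*56) = (-273/4*(-31) + 44599)/(-49 - 56) = (8463/4 + 44599)/(-105) = (186859/4)*(-1/105) = -186859/420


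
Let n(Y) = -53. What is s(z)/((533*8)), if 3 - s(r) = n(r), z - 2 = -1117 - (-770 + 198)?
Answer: 7/533 ≈ 0.013133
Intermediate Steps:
z = -543 (z = 2 + (-1117 - (-770 + 198)) = 2 + (-1117 - 1*(-572)) = 2 + (-1117 + 572) = 2 - 545 = -543)
s(r) = 56 (s(r) = 3 - 1*(-53) = 3 + 53 = 56)
s(z)/((533*8)) = 56/((533*8)) = 56/4264 = 56*(1/4264) = 7/533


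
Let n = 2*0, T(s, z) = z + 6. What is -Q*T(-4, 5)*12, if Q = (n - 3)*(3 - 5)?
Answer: -792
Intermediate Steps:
T(s, z) = 6 + z
n = 0
Q = 6 (Q = (0 - 3)*(3 - 5) = -3*(-2) = 6)
-Q*T(-4, 5)*12 = -6*(6 + 5)*12 = -6*11*12 = -66*12 = -1*792 = -792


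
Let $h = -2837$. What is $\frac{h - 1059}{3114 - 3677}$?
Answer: $\frac{3896}{563} \approx 6.9201$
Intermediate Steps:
$\frac{h - 1059}{3114 - 3677} = \frac{-2837 - 1059}{3114 - 3677} = - \frac{3896}{-563} = \left(-3896\right) \left(- \frac{1}{563}\right) = \frac{3896}{563}$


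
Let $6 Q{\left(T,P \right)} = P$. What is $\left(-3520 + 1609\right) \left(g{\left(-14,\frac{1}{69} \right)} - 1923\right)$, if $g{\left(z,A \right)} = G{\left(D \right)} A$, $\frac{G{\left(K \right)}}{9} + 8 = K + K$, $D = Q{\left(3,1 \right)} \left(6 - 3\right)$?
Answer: $\frac{84561750}{23} \approx 3.6766 \cdot 10^{6}$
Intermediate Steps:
$Q{\left(T,P \right)} = \frac{P}{6}$
$D = \frac{1}{2}$ ($D = \frac{1}{6} \cdot 1 \left(6 - 3\right) = \frac{1}{6} \cdot 3 = \frac{1}{2} \approx 0.5$)
$G{\left(K \right)} = -72 + 18 K$ ($G{\left(K \right)} = -72 + 9 \left(K + K\right) = -72 + 9 \cdot 2 K = -72 + 18 K$)
$g{\left(z,A \right)} = - 63 A$ ($g{\left(z,A \right)} = \left(-72 + 18 \cdot \frac{1}{2}\right) A = \left(-72 + 9\right) A = - 63 A$)
$\left(-3520 + 1609\right) \left(g{\left(-14,\frac{1}{69} \right)} - 1923\right) = \left(-3520 + 1609\right) \left(- \frac{63}{69} - 1923\right) = - 1911 \left(\left(-63\right) \frac{1}{69} - 1923\right) = - 1911 \left(- \frac{21}{23} - 1923\right) = \left(-1911\right) \left(- \frac{44250}{23}\right) = \frac{84561750}{23}$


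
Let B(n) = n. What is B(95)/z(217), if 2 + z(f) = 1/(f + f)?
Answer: -41230/867 ≈ -47.555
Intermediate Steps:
z(f) = -2 + 1/(2*f) (z(f) = -2 + 1/(f + f) = -2 + 1/(2*f))
B(95)/z(217) = 95/(-2 + (1/2)/217) = 95/(-2 + (1/2)*(1/217)) = 95/(-2 + 1/434) = 95/(-867/434) = 95*(-434/867) = -41230/867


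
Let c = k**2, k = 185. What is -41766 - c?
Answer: -75991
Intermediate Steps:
c = 34225 (c = 185**2 = 34225)
-41766 - c = -41766 - 1*34225 = -41766 - 34225 = -75991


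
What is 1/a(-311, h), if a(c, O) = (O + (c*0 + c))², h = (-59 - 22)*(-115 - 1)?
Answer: 1/82537225 ≈ 1.2116e-8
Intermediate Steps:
h = 9396 (h = -81*(-116) = 9396)
a(c, O) = (O + c)² (a(c, O) = (O + (0 + c))² = (O + c)²)
1/a(-311, h) = 1/((9396 - 311)²) = 1/(9085²) = 1/82537225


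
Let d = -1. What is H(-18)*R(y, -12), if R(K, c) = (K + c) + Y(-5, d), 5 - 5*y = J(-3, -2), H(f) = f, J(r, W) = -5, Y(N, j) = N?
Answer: 270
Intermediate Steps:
y = 2 (y = 1 - ⅕*(-5) = 1 + 1 = 2)
R(K, c) = -5 + K + c (R(K, c) = (K + c) - 5 = -5 + K + c)
H(-18)*R(y, -12) = -18*(-5 + 2 - 12) = -18*(-15) = 270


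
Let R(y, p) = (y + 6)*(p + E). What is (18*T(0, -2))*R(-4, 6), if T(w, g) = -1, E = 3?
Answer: -324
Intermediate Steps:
R(y, p) = (3 + p)*(6 + y) (R(y, p) = (y + 6)*(p + 3) = (6 + y)*(3 + p) = (3 + p)*(6 + y))
(18*T(0, -2))*R(-4, 6) = (18*(-1))*(18 + 3*(-4) + 6*6 + 6*(-4)) = -18*(18 - 12 + 36 - 24) = -18*18 = -324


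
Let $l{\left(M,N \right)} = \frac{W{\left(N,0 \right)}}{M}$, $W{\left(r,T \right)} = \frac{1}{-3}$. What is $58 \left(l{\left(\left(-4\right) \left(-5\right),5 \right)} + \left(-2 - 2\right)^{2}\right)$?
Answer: $\frac{27811}{30} \approx 927.03$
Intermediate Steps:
$W{\left(r,T \right)} = - \frac{1}{3}$
$l{\left(M,N \right)} = - \frac{1}{3 M}$
$58 \left(l{\left(\left(-4\right) \left(-5\right),5 \right)} + \left(-2 - 2\right)^{2}\right) = 58 \left(- \frac{1}{3 \left(\left(-4\right) \left(-5\right)\right)} + \left(-2 - 2\right)^{2}\right) = 58 \left(- \frac{1}{3 \cdot 20} + \left(-4\right)^{2}\right) = 58 \left(\left(- \frac{1}{3}\right) \frac{1}{20} + 16\right) = 58 \left(- \frac{1}{60} + 16\right) = 58 \cdot \frac{959}{60} = \frac{27811}{30}$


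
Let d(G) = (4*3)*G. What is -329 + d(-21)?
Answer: -581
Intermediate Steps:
d(G) = 12*G
-329 + d(-21) = -329 + 12*(-21) = -329 - 252 = -581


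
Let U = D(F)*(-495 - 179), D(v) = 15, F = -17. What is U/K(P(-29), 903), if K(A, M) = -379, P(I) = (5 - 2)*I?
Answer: 10110/379 ≈ 26.675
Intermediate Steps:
P(I) = 3*I
U = -10110 (U = 15*(-495 - 179) = 15*(-674) = -10110)
U/K(P(-29), 903) = -10110/(-379) = -10110*(-1/379) = 10110/379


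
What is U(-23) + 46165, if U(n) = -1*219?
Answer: 45946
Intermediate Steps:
U(n) = -219
U(-23) + 46165 = -219 + 46165 = 45946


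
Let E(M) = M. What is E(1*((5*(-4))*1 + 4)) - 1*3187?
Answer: -3203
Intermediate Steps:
E(1*((5*(-4))*1 + 4)) - 1*3187 = 1*((5*(-4))*1 + 4) - 1*3187 = 1*(-20*1 + 4) - 3187 = 1*(-20 + 4) - 3187 = 1*(-16) - 3187 = -16 - 3187 = -3203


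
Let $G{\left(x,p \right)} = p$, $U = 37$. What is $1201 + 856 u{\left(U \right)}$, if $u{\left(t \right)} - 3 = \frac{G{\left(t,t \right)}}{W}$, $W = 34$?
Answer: $\frac{79909}{17} \approx 4700.5$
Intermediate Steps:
$u{\left(t \right)} = 3 + \frac{t}{34}$
$1201 + 856 u{\left(U \right)} = 1201 + 856 \left(3 + \frac{1}{34} \cdot 37\right) = 1201 + 856 \left(3 + \frac{37}{34}\right) = 1201 + 856 \cdot \frac{139}{34} = 1201 + \frac{59492}{17} = \frac{79909}{17}$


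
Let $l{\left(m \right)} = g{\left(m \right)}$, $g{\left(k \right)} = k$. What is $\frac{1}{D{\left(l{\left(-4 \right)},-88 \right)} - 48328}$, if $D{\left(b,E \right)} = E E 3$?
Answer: $- \frac{1}{25096} \approx -3.9847 \cdot 10^{-5}$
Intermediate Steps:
$l{\left(m \right)} = m$
$D{\left(b,E \right)} = 3 E^{2}$ ($D{\left(b,E \right)} = E^{2} \cdot 3 = 3 E^{2}$)
$\frac{1}{D{\left(l{\left(-4 \right)},-88 \right)} - 48328} = \frac{1}{3 \left(-88\right)^{2} - 48328} = \frac{1}{3 \cdot 7744 - 48328} = \frac{1}{23232 - 48328} = \frac{1}{-25096} = - \frac{1}{25096}$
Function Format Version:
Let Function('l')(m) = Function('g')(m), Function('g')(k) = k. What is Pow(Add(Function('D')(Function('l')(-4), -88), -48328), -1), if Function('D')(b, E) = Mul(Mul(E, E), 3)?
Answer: Rational(-1, 25096) ≈ -3.9847e-5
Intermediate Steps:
Function('l')(m) = m
Function('D')(b, E) = Mul(3, Pow(E, 2)) (Function('D')(b, E) = Mul(Pow(E, 2), 3) = Mul(3, Pow(E, 2)))
Pow(Add(Function('D')(Function('l')(-4), -88), -48328), -1) = Pow(Add(Mul(3, Pow(-88, 2)), -48328), -1) = Pow(Add(Mul(3, 7744), -48328), -1) = Pow(Add(23232, -48328), -1) = Pow(-25096, -1) = Rational(-1, 25096)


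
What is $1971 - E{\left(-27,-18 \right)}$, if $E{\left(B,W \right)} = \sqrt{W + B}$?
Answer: $1971 - 3 i \sqrt{5} \approx 1971.0 - 6.7082 i$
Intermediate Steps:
$E{\left(B,W \right)} = \sqrt{B + W}$
$1971 - E{\left(-27,-18 \right)} = 1971 - \sqrt{-27 - 18} = 1971 - \sqrt{-45} = 1971 - 3 i \sqrt{5}$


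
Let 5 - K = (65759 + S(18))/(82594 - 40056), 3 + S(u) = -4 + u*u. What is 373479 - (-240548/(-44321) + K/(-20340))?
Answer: 7160897325924177607/19173772518660 ≈ 3.7347e+5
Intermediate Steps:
S(u) = -7 + u² (S(u) = -3 + (-4 + u*u) = -3 + (-4 + u²) = -7 + u²)
K = 73307/21269 (K = 5 - (65759 + (-7 + 18²))/(82594 - 40056) = 5 - (65759 + (-7 + 324))/42538 = 5 - (65759 + 317)/42538 = 5 - 66076/42538 = 5 - 1*33038/21269 = 5 - 33038/21269 = 73307/21269 ≈ 3.4467)
373479 - (-240548/(-44321) + K/(-20340)) = 373479 - (-240548/(-44321) + (73307/21269)/(-20340)) = 373479 - (-240548*(-1/44321) + (73307/21269)*(-1/20340)) = 373479 - (240548/44321 - 73307/432611460) = 373479 - 1*104060572440533/19173772518660 = 373479 - 104060572440533/19173772518660 = 7160897325924177607/19173772518660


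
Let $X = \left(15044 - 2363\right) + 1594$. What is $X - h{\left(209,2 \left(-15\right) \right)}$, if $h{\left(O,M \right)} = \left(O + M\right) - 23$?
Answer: $14119$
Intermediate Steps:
$X = 14275$ ($X = 12681 + 1594 = 14275$)
$h{\left(O,M \right)} = -23 + M + O$ ($h{\left(O,M \right)} = \left(M + O\right) - 23 = -23 + M + O$)
$X - h{\left(209,2 \left(-15\right) \right)} = 14275 - \left(-23 + 2 \left(-15\right) + 209\right) = 14275 - \left(-23 - 30 + 209\right) = 14275 - 156 = 14119$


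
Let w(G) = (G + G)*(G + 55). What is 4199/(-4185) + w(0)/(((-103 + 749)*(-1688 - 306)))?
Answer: -4199/4185 ≈ -1.0033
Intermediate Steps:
w(G) = 2*G*(55 + G) (w(G) = (2*G)*(55 + G) = 2*G*(55 + G))
4199/(-4185) + w(0)/(((-103 + 749)*(-1688 - 306))) = 4199/(-4185) + (2*0*(55 + 0))/(((-103 + 749)*(-1688 - 306))) = 4199*(-1/4185) + (2*0*55)/((646*(-1994))) = -4199/4185 + 0/(-1288124) = -4199/4185 + 0*(-1/1288124) = -4199/4185 + 0 = -4199/4185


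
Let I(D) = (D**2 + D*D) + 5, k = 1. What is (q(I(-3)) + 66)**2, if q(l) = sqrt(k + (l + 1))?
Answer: 5041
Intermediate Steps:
I(D) = 5 + 2*D**2 (I(D) = (D**2 + D**2) + 5 = 2*D**2 + 5 = 5 + 2*D**2)
q(l) = sqrt(2 + l) (q(l) = sqrt(1 + (l + 1)) = sqrt(1 + (1 + l)) = sqrt(2 + l))
(q(I(-3)) + 66)**2 = (sqrt(2 + (5 + 2*(-3)**2)) + 66)**2 = (sqrt(2 + (5 + 2*9)) + 66)**2 = (sqrt(2 + (5 + 18)) + 66)**2 = (sqrt(2 + 23) + 66)**2 = (sqrt(25) + 66)**2 = (5 + 66)**2 = 71**2 = 5041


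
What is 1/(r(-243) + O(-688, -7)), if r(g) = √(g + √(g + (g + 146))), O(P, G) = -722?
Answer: -1/(722 - √(-243 + 2*I*√85)) ≈ -0.0013855 - 2.9961e-5*I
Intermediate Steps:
r(g) = √(g + √(146 + 2*g)) (r(g) = √(g + √(g + (146 + g))) = √(g + √(146 + 2*g)))
1/(r(-243) + O(-688, -7)) = 1/(√(-243 + √2*√(73 - 243)) - 722) = 1/(√(-243 + √2*√(-170)) - 722) = 1/(√(-243 + √2*(I*√170)) - 722) = 1/(√(-243 + 2*I*√85) - 722) = 1/(-722 + √(-243 + 2*I*√85))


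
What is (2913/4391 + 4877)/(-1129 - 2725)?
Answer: -10708910/8461457 ≈ -1.2656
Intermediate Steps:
(2913/4391 + 4877)/(-1129 - 2725) = (2913*(1/4391) + 4877)/(-3854) = (2913/4391 + 4877)*(-1/3854) = (21417820/4391)*(-1/3854) = -10708910/8461457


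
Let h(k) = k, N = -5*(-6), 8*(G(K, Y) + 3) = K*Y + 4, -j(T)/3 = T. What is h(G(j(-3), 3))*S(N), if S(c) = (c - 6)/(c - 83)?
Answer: -21/53 ≈ -0.39623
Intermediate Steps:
j(T) = -3*T
G(K, Y) = -5/2 + K*Y/8 (G(K, Y) = -3 + (K*Y + 4)/8 = -3 + (4 + K*Y)/8 = -3 + (½ + K*Y/8) = -5/2 + K*Y/8)
N = 30
S(c) = (-6 + c)/(-83 + c)
h(G(j(-3), 3))*S(N) = (-5/2 + (⅛)*(-3*(-3))*3)*((-6 + 30)/(-83 + 30)) = (-5/2 + (⅛)*9*3)*(24/(-53)) = (-5/2 + 27/8)*(-1/53*24) = (7/8)*(-24/53) = -21/53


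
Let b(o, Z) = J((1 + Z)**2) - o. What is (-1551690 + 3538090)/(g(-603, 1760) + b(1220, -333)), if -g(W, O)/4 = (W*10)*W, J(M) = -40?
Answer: -99320/727281 ≈ -0.13656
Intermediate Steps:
b(o, Z) = -40 - o
g(W, O) = -40*W**2 (g(W, O) = -4*W*10*W = -4*10*W*W = -40*W**2)
(-1551690 + 3538090)/(g(-603, 1760) + b(1220, -333)) = (-1551690 + 3538090)/(-40*(-603)**2 + (-40 - 1*1220)) = 1986400/(-40*363609 + (-40 - 1220)) = 1986400/(-14544360 - 1260) = 1986400/(-14545620) = 1986400*(-1/14545620) = -99320/727281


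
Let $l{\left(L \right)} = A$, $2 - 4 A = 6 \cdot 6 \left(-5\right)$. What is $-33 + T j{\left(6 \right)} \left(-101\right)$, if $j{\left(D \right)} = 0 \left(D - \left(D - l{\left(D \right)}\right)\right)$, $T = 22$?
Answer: $-33$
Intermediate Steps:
$A = \frac{91}{2}$ ($A = \frac{1}{2} - \frac{6 \cdot 6 \left(-5\right)}{4} = \frac{1}{2} - \frac{36 \left(-5\right)}{4} = \frac{1}{2} - -45 = \frac{1}{2} + 45 = \frac{91}{2} \approx 45.5$)
$l{\left(L \right)} = \frac{91}{2}$
$j{\left(D \right)} = 0$ ($j{\left(D \right)} = 0 \left(D - \left(- \frac{91}{2} + D\right)\right) = 0 \cdot \frac{91}{2} = 0$)
$-33 + T j{\left(6 \right)} \left(-101\right) = -33 + 22 \cdot 0 \left(-101\right) = -33 + 0 \left(-101\right) = -33 + 0 = -33$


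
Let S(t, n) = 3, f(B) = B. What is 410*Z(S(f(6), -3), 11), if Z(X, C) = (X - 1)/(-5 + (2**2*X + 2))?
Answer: 820/9 ≈ 91.111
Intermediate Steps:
Z(X, C) = (-1 + X)/(-3 + 4*X) (Z(X, C) = (-1 + X)/(-5 + (4*X + 2)) = (-1 + X)/(-5 + (2 + 4*X)) = (-1 + X)/(-3 + 4*X))
410*Z(S(f(6), -3), 11) = 410*((-1 + 3)/(-3 + 4*3)) = 410*(2/(-3 + 12)) = 410*(2/9) = 820/9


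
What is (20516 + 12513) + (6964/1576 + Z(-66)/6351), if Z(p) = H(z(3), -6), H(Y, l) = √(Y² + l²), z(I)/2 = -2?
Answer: 13015167/394 + 2*√13/6351 ≈ 33033.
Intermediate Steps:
z(I) = -4 (z(I) = 2*(-2) = -4)
Z(p) = 2*√13 (Z(p) = √((-4)² + (-6)²) = √(16 + 36) = √52 = 2*√13)
(20516 + 12513) + (6964/1576 + Z(-66)/6351) = (20516 + 12513) + (6964/1576 + (2*√13)/6351) = 33029 + (6964*(1/1576) + (2*√13)*(1/6351)) = 33029 + (1741/394 + 2*√13/6351) = 13015167/394 + 2*√13/6351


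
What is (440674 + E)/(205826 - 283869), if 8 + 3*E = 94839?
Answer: -1416853/234129 ≈ -6.0516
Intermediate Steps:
E = 94831/3 (E = -8/3 + (⅓)*94839 = -8/3 + 31613 = 94831/3 ≈ 31610.)
(440674 + E)/(205826 - 283869) = (440674 + 94831/3)/(205826 - 283869) = (1416853/3)/(-78043) = (1416853/3)*(-1/78043) = -1416853/234129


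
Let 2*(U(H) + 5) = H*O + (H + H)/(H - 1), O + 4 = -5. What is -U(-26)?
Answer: -3050/27 ≈ -112.96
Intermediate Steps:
O = -9 (O = -4 - 5 = -9)
U(H) = -5 - 9*H/2 + H/(-1 + H) (U(H) = -5 + (H*(-9) + (H + H)/(H - 1))/2 = -5 + (-9*H + (2*H)/(-1 + H))/2 = -5 + (-9*H + 2*H/(-1 + H))/2 = -5 + (-9*H/2 + H/(-1 + H)) = -5 - 9*H/2 + H/(-1 + H))
-U(-26) = -(10 - 26 - 9*(-26)²)/(2*(-1 - 26)) = -(10 - 26 - 9*676)/(2*(-27)) = -(-1)*(10 - 26 - 6084)/(2*27) = -(-1)*(-6100)/(2*27) = -1*3050/27 = -3050/27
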